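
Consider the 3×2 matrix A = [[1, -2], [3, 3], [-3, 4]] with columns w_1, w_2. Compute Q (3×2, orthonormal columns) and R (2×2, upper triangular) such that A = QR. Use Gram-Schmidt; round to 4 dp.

Q = [[0.2294, -0.3301], [0.6882, 0.7202], [-0.6882, 0.6102]], R = [[4.3589, -1.1471], [0.0000, 5.2616]]

w_1 = (1, 3, -3); ‖w_1‖ = 4.3589, so q_1 = (0.2294, 0.6882, -0.6882).
q_1·w_2 = 0.2294·(-2) + 0.6882·3 + (-0.6882)·4 = -1.1471.
u_2 = w_2 + 1.1471·q_1 = (-1.7368, 3.7895, 3.2105).
‖u_2‖ = 5.2616, so q_2 = (-0.3301, 0.7202, 0.6102).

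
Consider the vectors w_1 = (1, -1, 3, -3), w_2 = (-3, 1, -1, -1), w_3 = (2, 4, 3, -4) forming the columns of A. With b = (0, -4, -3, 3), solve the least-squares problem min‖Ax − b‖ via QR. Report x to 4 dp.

x = (0.0167, -0.3976, -0.8381)

w_1 = (1, -1, 3, -3); ‖w_1‖ = 4.4721, so q_1 = (0.2236, -0.2236, 0.6708, -0.6708).
q_1·w_2 = 0.2236·(-3) + (-0.2236)·1 + 0.6708·(-1) + (-0.6708)·(-1) = -0.8944.
u_2 = w_2 + 0.8944·q_1 = (-2.8000, 0.8000, -0.4000, -1.6000).
‖u_2‖ = 3.3466, so q_2 = (-0.8367, 0.2390, -0.1195, -0.4781).
q_1·w_3 = 0.2236·2 + (-0.2236)·4 + 0.6708·3 + (-0.6708)·(-4) = 4.2485; q_2·w_3 = (-0.8367)·2 + 0.2390·4 + (-0.1195)·3 + (-0.4781)·(-4) = 0.8367.
u_3 = w_3 − 4.2485·q_1 − 0.8367·q_2 = (1.7500, 4.7500, 0.2500, -0.7500).
‖u_3‖ = 5.1235, so q_3 = (0.3416, 0.9271, 0.0488, -0.1464).
Qᵀb = (-3.1305, -2.0319, -4.2940).
Back-substitute: x_3 = -4.2940/5.1235 = -0.8381.
x_2 = (-2.0319 − 0.8367·(-0.8381))/3.3466 = -0.3976.
x_1 = (-3.1305 + 0.8944·(-0.3976) − 4.2485·(-0.8381))/4.4721 = 0.0167.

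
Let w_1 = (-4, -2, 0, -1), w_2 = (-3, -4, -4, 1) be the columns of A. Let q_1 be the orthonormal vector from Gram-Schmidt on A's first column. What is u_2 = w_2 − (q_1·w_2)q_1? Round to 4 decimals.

q_1 = w_1/‖w_1‖ = (-4, -2, 0, -1)/4.5826 = (-0.8729, -0.4364, 0.0000, -0.2182).
r_{12} = q_1·w_2 = 4.1461.
u_2 = w_2 − 4.1461·q_1 = (0.6190, -2.1905, -4.0000, 1.9048).

u_2 = (0.6190, -2.1905, -4.0000, 1.9048)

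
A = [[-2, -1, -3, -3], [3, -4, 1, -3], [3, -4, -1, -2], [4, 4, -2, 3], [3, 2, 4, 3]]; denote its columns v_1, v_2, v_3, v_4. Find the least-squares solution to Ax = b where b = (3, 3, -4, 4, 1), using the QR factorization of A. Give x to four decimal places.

x = (1.0361, 3.4169, 0.9587, -4.0237)

v_1 = (-2, 3, 3, 4, 3); ‖v_1‖ = 6.8557, so q_1 = (-0.2917, 0.4376, 0.4376, 0.5835, 0.4376).
q_1·v_2 = (-0.2917)·(-1) + 0.4376·(-4) + 0.4376·(-4) + 0.5835·4 + 0.4376·2 = 0.0000.
u_2 = v_2 + 0.0000·q_1 = (-1.0000, -4.0000, -4.0000, 4.0000, 2.0000).
‖u_2‖ = 7.2801, so q_2 = (-0.1374, -0.5494, -0.5494, 0.5494, 0.2747).
q_1·v_3 = (-0.2917)·(-3) + 0.4376·1 + 0.4376·(-1) + 0.5835·(-2) + 0.4376·4 = 1.4586; q_2·v_3 = (-0.1374)·(-3) + (-0.5494)·1 + (-0.5494)·(-1) + 0.5494·(-2) + 0.2747·4 = 0.4121.
u_3 = v_3 − 1.4586·q_1 − 0.4121·q_2 = (-2.5179, 0.5881, -1.4119, -3.0775, 3.2485).
‖u_3‖ = 5.3575, so q_3 = (-0.4700, 0.1098, -0.2635, -0.5744, 0.6063).
q_1·v_4 = (-0.2917)·(-3) + 0.4376·(-3) + 0.4376·(-2) + 0.5835·3 + 0.4376·3 = 1.7504; q_2·v_4 = (-0.1374)·(-3) + (-0.5494)·(-3) + (-0.5494)·(-2) + 0.5494·3 + 0.2747·3 = 5.6318; q_3·v_4 = (-0.4700)·(-3) + 0.1098·(-3) + (-0.2635)·(-2) + (-0.5744)·3 + 0.6063·3 = 1.7034.
u_4 = v_4 − 1.7504·q_1 − 5.6318·q_2 − 1.7034·q_3 = (-0.9152, -0.8586, 0.7773, -0.1371, -0.3460).
‖u_4‖ = 1.5223, so q_4 = (-0.6012, -0.5640, 0.5106, -0.0901, -0.2273).
Qᵀb = (1.4586, 2.6099, -1.7178, -6.1255).
Back-substitute: x_4 = -6.1255/1.5223 = -4.0237.
x_3 = (-1.7178 − 1.7034·(-4.0237))/5.3575 = 0.9587.
x_2 = (2.6099 − 0.4121·0.9587 − 5.6318·(-4.0237))/7.2801 = 3.4169.
x_1 = (1.4586 + 0.0000·3.4169 − 1.4586·0.9587 − 1.7504·(-4.0237))/6.8557 = 1.0361.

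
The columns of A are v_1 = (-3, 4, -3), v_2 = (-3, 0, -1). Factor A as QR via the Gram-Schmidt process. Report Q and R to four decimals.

e_1 = v_1/‖v_1‖ = (-3, 4, -3)/5.8310 = (-0.5145, 0.6860, -0.5145).
r_{12} = e_1·v_2 = 2.0580.
u_2 = v_2 − 2.0580·e_1 = (-1.9412, -1.4118, 0.0588).
‖u_2‖ = 2.4010, so e_2 = (-0.8085, -0.5880, 0.0245).

Q = [[-0.5145, -0.8085], [0.6860, -0.5880], [-0.5145, 0.0245]], R = [[5.8310, 2.0580], [0.0000, 2.4010]]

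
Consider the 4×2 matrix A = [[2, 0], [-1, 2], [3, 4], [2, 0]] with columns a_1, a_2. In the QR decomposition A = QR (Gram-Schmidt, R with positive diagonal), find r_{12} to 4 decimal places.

q_1 = a_1/‖a_1‖ = (2, -1, 3, 2)/4.2426 = (0.4714, -0.2357, 0.7071, 0.4714).
r_{12} = q_1·a_2 = 2.3570.

r_{12} = 2.3570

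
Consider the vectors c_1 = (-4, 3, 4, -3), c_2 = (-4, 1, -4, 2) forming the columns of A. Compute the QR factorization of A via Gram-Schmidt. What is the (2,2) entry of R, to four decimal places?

r_{22} = 6.0679

c_1 = (-4, 3, 4, -3); ‖c_1‖ = 7.0711, so q_1 = (-0.5657, 0.4243, 0.5657, -0.4243).
q_1·c_2 = (-0.5657)·(-4) + 0.4243·1 + 0.5657·(-4) + (-0.4243)·2 = -0.4243.
u_2 = c_2 + 0.4243·q_1 = (-4.2400, 1.1800, -3.7600, 1.8200).
r_{22} = ‖u_2‖ = 6.0679.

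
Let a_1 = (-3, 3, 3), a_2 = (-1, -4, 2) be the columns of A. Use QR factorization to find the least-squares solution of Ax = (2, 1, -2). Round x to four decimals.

q_1 = a_1/‖a_1‖ = (-3, 3, 3)/5.1962 = (-0.5774, 0.5774, 0.5774).
r_{12} = q_1·a_2 = -0.5774.
u_2 = a_2 + 0.5774·q_1 = (-1.3333, -3.6667, 2.3333).
‖u_2‖ = 4.5461, so q_2 = (-0.2933, -0.8066, 0.5133).
Qᵀb = (-1.7321, -2.4197).
Back-substitute: x_2 = -2.4197/4.5461 = -0.5323.
x_1 = (-1.7321 + 0.5774·(-0.5323))/5.1962 = -0.3925.

x = (-0.3925, -0.5323)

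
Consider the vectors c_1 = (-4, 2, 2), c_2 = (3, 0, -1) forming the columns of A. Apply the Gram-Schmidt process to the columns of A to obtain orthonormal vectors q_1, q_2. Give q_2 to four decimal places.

c_1 = (-4, 2, 2); ‖c_1‖ = 4.8990, so q_1 = (-0.8165, 0.4082, 0.4082).
q_1·c_2 = (-0.8165)·3 + 0.4082·0 + 0.4082·(-1) = -2.8577.
u_2 = c_2 + 2.8577·q_1 = (0.6667, 1.1667, 0.1667).
‖u_2‖ = 1.3540, so q_2 = (0.4924, 0.8616, 0.1231).

q_2 = (0.4924, 0.8616, 0.1231)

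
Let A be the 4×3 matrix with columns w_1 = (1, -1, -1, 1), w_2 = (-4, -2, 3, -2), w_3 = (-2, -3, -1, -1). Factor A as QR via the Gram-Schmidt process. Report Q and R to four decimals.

Q = [[0.5000, -0.4939, -0.3150], [-0.5000, -0.8232, -0.0408], [-0.5000, 0.2744, -0.7934], [0.5000, -0.0549, -0.5192]], R = [[2.0000, -3.5000, 0.5000], [0.0000, 4.5552, 3.2380], [0.0000, 0.0000, 2.0652]]

w_1 = (1, -1, -1, 1); ‖w_1‖ = 2.0000, so q_1 = (0.5000, -0.5000, -0.5000, 0.5000).
q_1·w_2 = 0.5000·(-4) + (-0.5000)·(-2) + (-0.5000)·3 + 0.5000·(-2) = -3.5000.
u_2 = w_2 + 3.5000·q_1 = (-2.2500, -3.7500, 1.2500, -0.2500).
‖u_2‖ = 4.5552, so q_2 = (-0.4939, -0.8232, 0.2744, -0.0549).
q_1·w_3 = 0.5000·(-2) + (-0.5000)·(-3) + (-0.5000)·(-1) + 0.5000·(-1) = 0.5000; q_2·w_3 = (-0.4939)·(-2) + (-0.8232)·(-3) + 0.2744·(-1) + (-0.0549)·(-1) = 3.2380.
u_3 = w_3 − 0.5000·q_1 − 3.2380·q_2 = (-0.6506, -0.0843, -1.6386, -1.0723).
‖u_3‖ = 2.0652, so q_3 = (-0.3150, -0.0408, -0.7934, -0.5192).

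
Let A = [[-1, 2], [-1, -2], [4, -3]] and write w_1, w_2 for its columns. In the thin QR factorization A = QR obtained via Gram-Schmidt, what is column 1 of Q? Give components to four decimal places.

e_1 = w_1/‖w_1‖ = (-1, -1, 4)/4.2426 = (-0.2357, -0.2357, 0.9428).

e_1 = (-0.2357, -0.2357, 0.9428)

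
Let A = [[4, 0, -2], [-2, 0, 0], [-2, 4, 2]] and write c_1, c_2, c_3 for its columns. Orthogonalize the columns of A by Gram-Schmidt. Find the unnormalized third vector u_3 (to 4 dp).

c_1 = (4, -2, -2); ‖c_1‖ = 4.8990, so e_1 = (0.8165, -0.4082, -0.4082).
e_1·c_2 = 0.8165·0 + (-0.4082)·0 + (-0.4082)·4 = -1.6330.
u_2 = c_2 + 1.6330·e_1 = (1.3333, -0.6667, 3.3333).
‖u_2‖ = 3.6515, so e_2 = (0.3651, -0.1826, 0.9129).
e_1·c_3 = 0.8165·(-2) + (-0.4082)·0 + (-0.4082)·2 = -2.4495; e_2·c_3 = 0.3651·(-2) + (-0.1826)·0 + 0.9129·2 = 1.0954.
u_3 = c_3 + 2.4495·e_1 − 1.0954·e_2 = (-0.4000, -0.8000, 0.0000).

u_3 = (-0.4000, -0.8000, 0.0000)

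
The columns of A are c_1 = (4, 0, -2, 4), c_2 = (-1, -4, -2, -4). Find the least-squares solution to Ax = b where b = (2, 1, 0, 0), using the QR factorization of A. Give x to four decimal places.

x = (0.1859, -0.0818)

c_1 = (4, 0, -2, 4); ‖c_1‖ = 6.0000, so q_1 = (0.6667, 0.0000, -0.3333, 0.6667).
q_1·c_2 = 0.6667·(-1) + 0.0000·(-4) + (-0.3333)·(-2) + 0.6667·(-4) = -2.6667.
u_2 = c_2 + 2.6667·q_1 = (0.7778, -4.0000, -2.8889, -2.2222).
‖u_2‖ = 5.4671, so q_2 = (0.1423, -0.7317, -0.5284, -0.4065).
Qᵀb = (1.3333, -0.4471).
Back-substitute: x_2 = -0.4471/5.4671 = -0.0818.
x_1 = (1.3333 + 2.6667·(-0.0818))/6.0000 = 0.1859.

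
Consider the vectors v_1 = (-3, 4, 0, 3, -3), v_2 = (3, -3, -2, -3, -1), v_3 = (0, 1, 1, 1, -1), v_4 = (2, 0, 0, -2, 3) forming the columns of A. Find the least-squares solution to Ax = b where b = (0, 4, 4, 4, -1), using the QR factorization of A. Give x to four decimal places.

x = (-0.1875, -0.5124, 3.2622, 0.3520)

q_1 = v_1/‖v_1‖ = (-3, 4, 0, 3, -3)/6.5574 = (-0.4575, 0.6100, 0.0000, 0.4575, -0.4575).
r_{12} = q_1·v_2 = -4.1175.
u_2 = v_2 + 4.1175·q_1 = (1.1163, -0.4884, -2.0000, -1.1163, -2.8837).
‖u_2‖ = 3.8790, so q_2 = (0.2878, -0.1259, -0.5156, -0.2878, -0.7434).
r_{13} = q_1·v_3 = 1.5250; r_{23} = q_2·v_3 = -0.1859.
u_3 = v_3 − 1.5250·q_1 + 0.1859·q_2 = (0.7512, 0.0464, 0.9042, 0.2488, -0.4405).
‖u_3‖ = 1.2806, so q_3 = (0.5866, 0.0362, 0.7061, 0.1943, -0.3440).
r_{14} = q_1·v_4 = -3.2025; r_{24} = q_2·v_4 = -1.0792; r_{34} = q_3·v_4 = -0.2474.
u_4 = v_4 + 3.2025·q_1 + 1.0792·q_2 + 0.2474·q_3 = (0.9906, 1.8266, -0.3817, -0.7974, 0.6475).
‖u_4‖ = 2.3491, so q_4 = (0.4217, 0.7776, -0.1625, -0.3394, 0.2756).
Qᵀb = (4.7275, -2.9737, 4.0904, 0.8269).
Back-substitute: x_4 = 0.8269/2.3491 = 0.3520.
x_3 = (4.0904 + 0.2474·0.3520)/1.2806 = 3.2622.
x_2 = (-2.9737 + 0.1859·3.2622 + 1.0792·0.3520)/3.8790 = -0.5124.
x_1 = (4.7275 + 4.1175·(-0.5124) − 1.5250·3.2622 + 3.2025·0.3520)/6.5574 = -0.1875.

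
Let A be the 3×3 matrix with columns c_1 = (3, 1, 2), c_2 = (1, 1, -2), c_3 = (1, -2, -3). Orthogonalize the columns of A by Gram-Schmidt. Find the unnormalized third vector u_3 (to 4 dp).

e_1 = c_1/‖c_1‖ = (3, 1, 2)/3.7417 = (0.8018, 0.2673, 0.5345).
r_{12} = e_1·c_2 = 0.0000.
u_2 = c_2 + 0.0000·e_1 = (1.0000, 1.0000, -2.0000).
‖u_2‖ = 2.4495, so e_2 = (0.4082, 0.4082, -0.8165).
r_{13} = e_1·c_3 = -1.3363; r_{23} = e_2·c_3 = 2.0412.
u_3 = c_3 + 1.3363·e_1 − 2.0412·e_2 = (1.2381, -2.4762, -0.6190).

u_3 = (1.2381, -2.4762, -0.6190)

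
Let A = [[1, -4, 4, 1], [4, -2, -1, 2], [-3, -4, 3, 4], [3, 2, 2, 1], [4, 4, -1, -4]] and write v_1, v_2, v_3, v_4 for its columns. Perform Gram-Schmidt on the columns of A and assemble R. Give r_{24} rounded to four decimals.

e_1 = v_1/‖v_1‖ = (1, 4, -3, 3, 4)/7.1414 = (0.1400, 0.5601, -0.4201, 0.4201, 0.5601).
r_{12} = e_1·v_2 = 3.0806.
u_2 = v_2 − 3.0806·e_1 = (-4.4314, -3.7255, -2.7059, 0.7059, 2.2745).
‖u_2‖ = 6.8198, so e_2 = (-0.6498, -0.5463, -0.3968, 0.1035, 0.3335).
r_{24} = e_2·v_4 = -4.5600.

r_{24} = -4.5600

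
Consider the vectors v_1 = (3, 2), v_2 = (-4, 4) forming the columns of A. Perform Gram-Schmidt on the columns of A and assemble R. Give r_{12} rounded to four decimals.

r_{12} = -1.1094

e_1 = v_1/‖v_1‖ = (3, 2)/3.6056 = (0.8321, 0.5547).
r_{12} = e_1·v_2 = -1.1094.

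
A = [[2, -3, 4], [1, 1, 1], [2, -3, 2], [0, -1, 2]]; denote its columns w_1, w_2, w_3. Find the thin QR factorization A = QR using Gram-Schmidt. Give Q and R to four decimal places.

e_1 = w_1/‖w_1‖ = (2, 1, 2, 0)/3.0000 = (0.6667, 0.3333, 0.6667, 0.0000).
r_{12} = e_1·w_2 = -3.6667.
u_2 = w_2 + 3.6667·e_1 = (-0.5556, 2.2222, -0.5556, -1.0000).
‖u_2‖ = 2.5604, so e_2 = (-0.2170, 0.8679, -0.2170, -0.3906).
r_{13} = e_1·w_3 = 4.3333; r_{23} = e_2·w_3 = -1.2151.
u_3 = w_3 − 4.3333·e_1 + 1.2151·e_2 = (0.8475, 0.6102, -1.1525, 1.5254).
‖u_3‖ = 2.1785, so e_3 = (0.3890, 0.2801, -0.5291, 0.7002).

Q = [[0.6667, -0.2170, 0.3890], [0.3333, 0.8679, 0.2801], [0.6667, -0.2170, -0.5291], [0.0000, -0.3906, 0.7002]], R = [[3.0000, -3.6667, 4.3333], [0.0000, 2.5604, -1.2151], [0.0000, 0.0000, 2.1785]]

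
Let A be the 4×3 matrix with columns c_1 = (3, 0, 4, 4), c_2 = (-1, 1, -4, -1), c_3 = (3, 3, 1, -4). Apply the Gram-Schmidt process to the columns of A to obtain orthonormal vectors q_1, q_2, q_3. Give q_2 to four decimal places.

q_2 = (0.2766, 0.4050, -0.7112, 0.5037)

c_1 = (3, 0, 4, 4); ‖c_1‖ = 6.4031, so q_1 = (0.4685, 0.0000, 0.6247, 0.6247).
q_1·c_2 = 0.4685·(-1) + 0.0000·1 + 0.6247·(-4) + 0.6247·(-1) = -3.5920.
u_2 = c_2 + 3.5920·q_1 = (0.6829, 1.0000, -1.7561, 1.2439).
‖u_2‖ = 2.4693, so q_2 = (0.2766, 0.4050, -0.7112, 0.5037).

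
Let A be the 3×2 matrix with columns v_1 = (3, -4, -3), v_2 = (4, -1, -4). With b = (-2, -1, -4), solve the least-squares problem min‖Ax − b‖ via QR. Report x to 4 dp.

x = (0.2308, 0.0769)

v_1 = (3, -4, -3); ‖v_1‖ = 5.8310, so q_1 = (0.5145, -0.6860, -0.5145).
q_1·v_2 = 0.5145·4 + (-0.6860)·(-1) + (-0.5145)·(-4) = 4.8020.
u_2 = v_2 − 4.8020·q_1 = (1.5294, 2.2941, -1.5294).
‖u_2‖ = 3.1530, so q_2 = (0.4851, 0.7276, -0.4851).
Qᵀb = (1.7150, 0.2425).
Back-substitute: x_2 = 0.2425/3.1530 = 0.0769.
x_1 = (1.7150 − 4.8020·0.0769)/5.8310 = 0.2308.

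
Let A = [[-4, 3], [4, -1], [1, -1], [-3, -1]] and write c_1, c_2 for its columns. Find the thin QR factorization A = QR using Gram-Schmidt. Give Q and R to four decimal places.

c_1 = (-4, 4, 1, -3); ‖c_1‖ = 6.4807, so e_1 = (-0.6172, 0.6172, 0.1543, -0.4629).
e_1·c_2 = (-0.6172)·3 + 0.6172·(-1) + 0.1543·(-1) + (-0.4629)·(-1) = -2.1602.
u_2 = c_2 + 2.1602·e_1 = (1.6667, 0.3333, -0.6667, -2.0000).
‖u_2‖ = 2.7080, so e_2 = (0.6155, 0.1231, -0.2462, -0.7385).

Q = [[-0.6172, 0.6155], [0.6172, 0.1231], [0.1543, -0.2462], [-0.4629, -0.7385]], R = [[6.4807, -2.1602], [0.0000, 2.7080]]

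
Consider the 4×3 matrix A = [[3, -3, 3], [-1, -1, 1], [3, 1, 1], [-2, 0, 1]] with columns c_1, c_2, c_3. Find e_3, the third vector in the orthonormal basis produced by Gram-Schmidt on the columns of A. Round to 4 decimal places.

c_1 = (3, -1, 3, -2); ‖c_1‖ = 4.7958, so e_1 = (0.6255, -0.2085, 0.6255, -0.4170).
e_1·c_2 = 0.6255·(-3) + (-0.2085)·(-1) + 0.6255·1 + (-0.4170)·0 = -1.0426.
u_2 = c_2 + 1.0426·e_1 = (-2.3478, -1.2174, 1.6522, -0.4348).
‖u_2‖ = 3.1485, so e_2 = (-0.7457, -0.3867, 0.5247, -0.1381).
e_1·c_3 = 0.6255·3 + (-0.2085)·1 + 0.6255·1 + (-0.4170)·1 = 1.8766; e_2·c_3 = (-0.7457)·3 + (-0.3867)·1 + 0.5247·1 + (-0.1381)·1 = -2.2371.
u_3 = c_3 − 1.8766·e_1 + 2.2371·e_2 = (0.1579, 0.5263, 1.0000, 1.4737).
‖u_3‖ = 1.8638, so e_3 = (0.0847, 0.2824, 0.5365, 0.7907).

e_3 = (0.0847, 0.2824, 0.5365, 0.7907)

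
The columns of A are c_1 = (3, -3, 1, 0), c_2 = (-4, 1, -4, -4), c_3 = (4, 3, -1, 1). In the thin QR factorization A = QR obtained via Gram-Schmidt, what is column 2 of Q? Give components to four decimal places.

e_2 = (-0.1826, -0.3651, -0.5477, -0.7303)

e_1 = c_1/‖c_1‖ = (3, -3, 1, 0)/4.3589 = (0.6882, -0.6882, 0.2294, 0.0000).
r_{12} = e_1·c_2 = -4.3589.
u_2 = c_2 + 4.3589·e_1 = (-1.0000, -2.0000, -3.0000, -4.0000).
‖u_2‖ = 5.4772, so e_2 = (-0.1826, -0.3651, -0.5477, -0.7303).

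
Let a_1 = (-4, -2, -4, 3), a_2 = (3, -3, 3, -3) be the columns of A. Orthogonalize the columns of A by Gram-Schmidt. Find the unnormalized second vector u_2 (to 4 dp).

a_1 = (-4, -2, -4, 3); ‖a_1‖ = 6.7082, so q_1 = (-0.5963, -0.2981, -0.5963, 0.4472).
q_1·a_2 = (-0.5963)·3 + (-0.2981)·(-3) + (-0.5963)·3 + 0.4472·(-3) = -4.0249.
u_2 = a_2 + 4.0249·q_1 = (0.6000, -4.2000, 0.6000, -1.2000).

u_2 = (0.6000, -4.2000, 0.6000, -1.2000)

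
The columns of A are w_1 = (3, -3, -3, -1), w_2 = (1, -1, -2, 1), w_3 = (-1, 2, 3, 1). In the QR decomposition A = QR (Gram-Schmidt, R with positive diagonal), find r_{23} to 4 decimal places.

w_1 = (3, -3, -3, -1); ‖w_1‖ = 5.2915, so e_1 = (0.5669, -0.5669, -0.5669, -0.1890).
e_1·w_2 = 0.5669·1 + (-0.5669)·(-1) + (-0.5669)·(-2) + (-0.1890)·1 = 2.0788.
u_2 = w_2 − 2.0788·e_1 = (-0.1786, 0.1786, -0.8214, 1.3929).
‖u_2‖ = 1.6366, so e_2 = (-0.1091, 0.1091, -0.5019, 0.8510).
r_{23} = e_2·w_3 = -0.3273.

r_{23} = -0.3273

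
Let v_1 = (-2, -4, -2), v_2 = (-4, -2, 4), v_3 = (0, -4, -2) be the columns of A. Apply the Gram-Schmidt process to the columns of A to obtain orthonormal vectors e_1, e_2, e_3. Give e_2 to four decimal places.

v_1 = (-2, -4, -2); ‖v_1‖ = 4.8990, so e_1 = (-0.4082, -0.8165, -0.4082).
e_1·v_2 = (-0.4082)·(-4) + (-0.8165)·(-2) + (-0.4082)·4 = 1.6330.
u_2 = v_2 − 1.6330·e_1 = (-3.3333, -0.6667, 4.6667).
‖u_2‖ = 5.7735, so e_2 = (-0.5774, -0.1155, 0.8083).

e_2 = (-0.5774, -0.1155, 0.8083)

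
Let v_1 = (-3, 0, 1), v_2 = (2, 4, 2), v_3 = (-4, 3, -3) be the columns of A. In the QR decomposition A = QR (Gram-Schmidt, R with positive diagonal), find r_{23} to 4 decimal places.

r_{23} = 0.3381

q_1 = v_1/‖v_1‖ = (-3, 0, 1)/3.1623 = (-0.9487, 0.0000, 0.3162).
r_{12} = q_1·v_2 = -1.2649.
u_2 = v_2 + 1.2649·q_1 = (0.8000, 4.0000, 2.4000).
‖u_2‖ = 4.7329, so q_2 = (0.1690, 0.8452, 0.5071).
r_{23} = q_2·v_3 = 0.3381.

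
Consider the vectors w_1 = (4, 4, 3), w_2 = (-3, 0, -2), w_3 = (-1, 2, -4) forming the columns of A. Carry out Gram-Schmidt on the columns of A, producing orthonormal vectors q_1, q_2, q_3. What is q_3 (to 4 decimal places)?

q_3 = (0.5534, 0.0692, -0.8301)

w_1 = (4, 4, 3); ‖w_1‖ = 6.4031, so q_1 = (0.6247, 0.6247, 0.4685).
q_1·w_2 = 0.6247·(-3) + 0.6247·0 + 0.4685·(-2) = -2.8111.
u_2 = w_2 + 2.8111·q_1 = (-1.2439, 1.7561, -0.6829).
‖u_2‖ = 2.2578, so q_2 = (-0.5509, 0.7778, -0.3025).
q_1·w_3 = 0.6247·(-1) + 0.6247·2 + 0.4685·(-4) = -1.2494; q_2·w_3 = (-0.5509)·(-1) + 0.7778·2 + (-0.3025)·(-4) = 3.3164.
u_3 = w_3 + 1.2494·q_1 − 3.3164·q_2 = (1.6077, 0.2010, -2.4115).
‖u_3‖ = 2.9052, so q_3 = (0.5534, 0.0692, -0.8301).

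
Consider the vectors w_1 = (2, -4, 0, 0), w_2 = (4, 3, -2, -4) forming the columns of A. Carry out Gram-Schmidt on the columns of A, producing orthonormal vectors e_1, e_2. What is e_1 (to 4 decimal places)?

e_1 = (0.4472, -0.8944, 0.0000, 0.0000)

e_1 = w_1/‖w_1‖ = (2, -4, 0, 0)/4.4721 = (0.4472, -0.8944, 0.0000, 0.0000).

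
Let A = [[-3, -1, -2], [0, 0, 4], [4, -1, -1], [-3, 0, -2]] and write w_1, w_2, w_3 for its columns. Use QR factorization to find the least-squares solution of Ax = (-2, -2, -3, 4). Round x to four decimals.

w_1 = (-3, 0, 4, -3); ‖w_1‖ = 5.8310, so e_1 = (-0.5145, 0.0000, 0.6860, -0.5145).
e_1·w_2 = (-0.5145)·(-1) + 0.0000·0 + 0.6860·(-1) + (-0.5145)·0 = -0.1715.
u_2 = w_2 + 0.1715·e_1 = (-1.0882, 0.0000, -0.8824, -0.0882).
‖u_2‖ = 1.4038, so e_2 = (-0.7752, 0.0000, -0.6286, -0.0629).
e_1·w_3 = (-0.5145)·(-2) + 0.0000·4 + 0.6860·(-1) + (-0.5145)·(-2) = 1.3720; e_2·w_3 = (-0.7752)·(-2) + 0.0000·4 + (-0.6286)·(-1) + (-0.0629)·(-2) = 2.3047.
u_3 = w_3 − 1.3720·e_1 − 2.3047·e_2 = (0.4925, 4.0000, -0.4925, -1.1493).
‖u_3‖ = 4.2197, so e_3 = (0.1167, 0.9479, -0.1167, -0.2724).
Qᵀb = (-3.0870, 3.1847, -2.8686).
Back-substitute: x_3 = -2.8686/4.2197 = -0.6798.
x_2 = (3.1847 − 2.3047·(-0.6798))/1.4038 = 3.3847.
x_1 = (-3.0870 + 0.1715·3.3847 − 1.3720·(-0.6798))/5.8310 = -0.2699.

x = (-0.2699, 3.3847, -0.6798)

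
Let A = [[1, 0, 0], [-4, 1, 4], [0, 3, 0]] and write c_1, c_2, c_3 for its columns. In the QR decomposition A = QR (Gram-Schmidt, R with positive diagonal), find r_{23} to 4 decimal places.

r_{23} = 0.0782

c_1 = (1, -4, 0); ‖c_1‖ = 4.1231, so q_1 = (0.2425, -0.9701, 0.0000).
q_1·c_2 = 0.2425·0 + (-0.9701)·1 + 0.0000·3 = -0.9701.
u_2 = c_2 + 0.9701·q_1 = (0.2353, 0.0588, 3.0000).
‖u_2‖ = 3.0098, so q_2 = (0.0782, 0.0195, 0.9967).
r_{23} = q_2·c_3 = 0.0782.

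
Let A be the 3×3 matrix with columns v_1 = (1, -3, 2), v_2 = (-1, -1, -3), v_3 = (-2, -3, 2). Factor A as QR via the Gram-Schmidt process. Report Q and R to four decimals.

Q = [[0.2673, -0.2275, -0.9364], [-0.8018, -0.5915, -0.0851], [0.5345, -0.7735, 0.3405]], R = [[3.7417, -1.0690, 2.9399], [0.0000, 3.1396, 0.6825], [0.0000, 0.0000, 2.8091]]

v_1 = (1, -3, 2); ‖v_1‖ = 3.7417, so q_1 = (0.2673, -0.8018, 0.5345).
q_1·v_2 = 0.2673·(-1) + (-0.8018)·(-1) + 0.5345·(-3) = -1.0690.
u_2 = v_2 + 1.0690·q_1 = (-0.7143, -1.8571, -2.4286).
‖u_2‖ = 3.1396, so q_2 = (-0.2275, -0.5915, -0.7735).
q_1·v_3 = 0.2673·(-2) + (-0.8018)·(-3) + 0.5345·2 = 2.9399; q_2·v_3 = (-0.2275)·(-2) + (-0.5915)·(-3) + (-0.7735)·2 = 0.6825.
u_3 = v_3 − 2.9399·q_1 − 0.6825·q_2 = (-2.6304, -0.2391, 0.9565).
‖u_3‖ = 2.8091, so q_3 = (-0.9364, -0.0851, 0.3405).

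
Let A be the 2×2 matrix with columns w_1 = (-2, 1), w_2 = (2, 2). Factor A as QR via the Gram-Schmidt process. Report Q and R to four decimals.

w_1 = (-2, 1); ‖w_1‖ = 2.2361, so q_1 = (-0.8944, 0.4472).
q_1·w_2 = (-0.8944)·2 + 0.4472·2 = -0.8944.
u_2 = w_2 + 0.8944·q_1 = (1.2000, 2.4000).
‖u_2‖ = 2.6833, so q_2 = (0.4472, 0.8944).

Q = [[-0.8944, 0.4472], [0.4472, 0.8944]], R = [[2.2361, -0.8944], [0.0000, 2.6833]]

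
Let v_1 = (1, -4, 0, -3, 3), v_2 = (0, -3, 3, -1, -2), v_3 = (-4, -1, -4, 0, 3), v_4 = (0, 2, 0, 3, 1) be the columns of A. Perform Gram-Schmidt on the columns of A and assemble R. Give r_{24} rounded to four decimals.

r_{24} = -1.6270

v_1 = (1, -4, 0, -3, 3); ‖v_1‖ = 5.9161, so q_1 = (0.1690, -0.6761, 0.0000, -0.5071, 0.5071).
q_1·v_2 = 0.1690·0 + (-0.6761)·(-3) + 0.0000·3 + (-0.5071)·(-1) + 0.5071·(-2) = 1.5213.
u_2 = v_2 − 1.5213·q_1 = (-0.2571, -1.9714, 3.0000, -0.2286, -2.7714).
‖u_2‖ = 4.5482, so q_2 = (-0.0565, -0.4335, 0.6596, -0.0503, -0.6094).
r_{24} = q_2·v_4 = -1.6270.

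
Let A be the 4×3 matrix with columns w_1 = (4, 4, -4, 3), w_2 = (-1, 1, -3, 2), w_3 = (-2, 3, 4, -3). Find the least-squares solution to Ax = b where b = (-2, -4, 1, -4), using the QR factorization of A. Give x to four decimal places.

x = (-0.7304, -0.2239, -0.2697)

e_1 = w_1/‖w_1‖ = (4, 4, -4, 3)/7.5498 = (0.5298, 0.5298, -0.5298, 0.3974).
r_{12} = e_1·w_2 = 2.3842.
u_2 = w_2 − 2.3842·e_1 = (-2.2632, -0.2632, -1.7368, 1.0526).
‖u_2‖ = 3.0522, so e_2 = (-0.7415, -0.0862, -0.5691, 0.3449).
r_{13} = e_1·w_3 = -2.7815; r_{23} = e_2·w_3 = -2.0865.
u_3 = w_3 + 2.7815·e_1 + 2.0865·e_2 = (-2.0734, 4.2938, 1.3390, -1.1751).
‖u_3‖ = 5.0901, so e_3 = (-0.4073, 0.8435, 0.2631, -0.2309).
Qᵀb = (-5.2981, -0.1207, -1.3730).
Back-substitute: x_3 = -1.3730/5.0901 = -0.2697.
x_2 = (-0.1207 + 2.0865·(-0.2697))/3.0522 = -0.2239.
x_1 = (-5.2981 − 2.3842·(-0.2239) + 2.7815·(-0.2697))/7.5498 = -0.7304.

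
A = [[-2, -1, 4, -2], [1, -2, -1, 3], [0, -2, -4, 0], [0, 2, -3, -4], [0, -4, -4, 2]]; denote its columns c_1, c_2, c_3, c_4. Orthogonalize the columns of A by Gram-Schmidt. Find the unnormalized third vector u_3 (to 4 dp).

c_1 = (-2, 1, 0, 0, 0); ‖c_1‖ = 2.2361, so q_1 = (-0.8944, 0.4472, 0.0000, 0.0000, 0.0000).
q_1·c_2 = (-0.8944)·(-1) + 0.4472·(-2) + 0.0000·(-2) + 0.0000·2 + 0.0000·(-4) = 0.0000.
u_2 = c_2 + 0.0000·q_1 = (-1.0000, -2.0000, -2.0000, 2.0000, -4.0000).
‖u_2‖ = 5.3852, so q_2 = (-0.1857, -0.3714, -0.3714, 0.3714, -0.7428).
q_1·c_3 = (-0.8944)·4 + 0.4472·(-1) + 0.0000·(-4) + 0.0000·(-3) + 0.0000·(-4) = -4.0249; q_2·c_3 = (-0.1857)·4 + (-0.3714)·(-1) + (-0.3714)·(-4) + 0.3714·(-3) + (-0.7428)·(-4) = 2.9711.
u_3 = c_3 + 4.0249·q_1 − 2.9711·q_2 = (0.9517, 1.9034, -2.8966, -4.1034, -1.7931).

u_3 = (0.9517, 1.9034, -2.8966, -4.1034, -1.7931)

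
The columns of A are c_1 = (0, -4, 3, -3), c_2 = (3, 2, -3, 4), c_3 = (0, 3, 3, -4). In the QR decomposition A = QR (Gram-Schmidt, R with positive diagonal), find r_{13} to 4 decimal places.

r_{13} = 1.5435

c_1 = (0, -4, 3, -3); ‖c_1‖ = 5.8310, so e_1 = (0.0000, -0.6860, 0.5145, -0.5145).
r_{13} = e_1·c_3 = 1.5435.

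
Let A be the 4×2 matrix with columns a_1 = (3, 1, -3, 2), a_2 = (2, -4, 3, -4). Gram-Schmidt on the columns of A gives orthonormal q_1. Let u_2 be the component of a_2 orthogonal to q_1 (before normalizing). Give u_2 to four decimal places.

q_1 = a_1/‖a_1‖ = (3, 1, -3, 2)/4.7958 = (0.6255, 0.2085, -0.6255, 0.4170).
r_{12} = q_1·a_2 = -3.1277.
u_2 = a_2 + 3.1277·q_1 = (3.9565, -3.3478, 1.0435, -2.6957).

u_2 = (3.9565, -3.3478, 1.0435, -2.6957)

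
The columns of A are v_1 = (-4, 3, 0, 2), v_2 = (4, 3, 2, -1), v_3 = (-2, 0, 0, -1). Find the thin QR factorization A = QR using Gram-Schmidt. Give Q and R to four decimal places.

Q = [[-0.7428, 0.5289, -0.3901], [0.5571, 0.7536, 0.0729], [0.0000, 0.3834, 0.2262], [0.3714, -0.0727, -0.8896]], R = [[5.3852, -1.6713, 1.1142], [0.0000, 5.2160, -0.9850], [0.0000, 0.0000, 1.6698]]

v_1 = (-4, 3, 0, 2); ‖v_1‖ = 5.3852, so q_1 = (-0.7428, 0.5571, 0.0000, 0.3714).
q_1·v_2 = (-0.7428)·4 + 0.5571·3 + 0.0000·2 + 0.3714·(-1) = -1.6713.
u_2 = v_2 + 1.6713·q_1 = (2.7586, 3.9310, 2.0000, -0.3793).
‖u_2‖ = 5.2160, so q_2 = (0.5289, 0.7536, 0.3834, -0.0727).
q_1·v_3 = (-0.7428)·(-2) + 0.5571·0 + 0.0000·0 + 0.3714·(-1) = 1.1142; q_2·v_3 = 0.5289·(-2) + 0.7536·0 + 0.3834·0 + (-0.0727)·(-1) = -0.9850.
u_3 = v_3 − 1.1142·q_1 + 0.9850·q_2 = (-0.6515, 0.1217, 0.3777, -1.4854).
‖u_3‖ = 1.6698, so q_3 = (-0.3901, 0.0729, 0.2262, -0.8896).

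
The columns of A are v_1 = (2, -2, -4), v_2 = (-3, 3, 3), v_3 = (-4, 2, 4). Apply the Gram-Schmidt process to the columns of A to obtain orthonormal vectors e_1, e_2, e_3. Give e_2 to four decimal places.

e_2 = (-0.5774, 0.5774, -0.5774)

e_1 = v_1/‖v_1‖ = (2, -2, -4)/4.8990 = (0.4082, -0.4082, -0.8165).
r_{12} = e_1·v_2 = -4.8990.
u_2 = v_2 + 4.8990·e_1 = (-1.0000, 1.0000, -1.0000).
‖u_2‖ = 1.7321, so e_2 = (-0.5774, 0.5774, -0.5774).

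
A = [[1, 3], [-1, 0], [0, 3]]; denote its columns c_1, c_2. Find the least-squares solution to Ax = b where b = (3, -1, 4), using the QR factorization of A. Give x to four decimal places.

c_1 = (1, -1, 0); ‖c_1‖ = 1.4142, so q_1 = (0.7071, -0.7071, 0.0000).
q_1·c_2 = 0.7071·3 + (-0.7071)·0 + 0.0000·3 = 2.1213.
u_2 = c_2 − 2.1213·q_1 = (1.5000, 1.5000, 3.0000).
‖u_2‖ = 3.6742, so q_2 = (0.4082, 0.4082, 0.8165).
Qᵀb = (2.8284, 4.0825).
Back-substitute: x_2 = 4.0825/3.6742 = 1.1111.
x_1 = (2.8284 − 2.1213·1.1111)/1.4142 = 0.3333.

x = (0.3333, 1.1111)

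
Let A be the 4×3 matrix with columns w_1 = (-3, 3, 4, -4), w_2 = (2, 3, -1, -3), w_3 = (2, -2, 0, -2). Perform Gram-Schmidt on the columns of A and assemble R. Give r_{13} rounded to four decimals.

r_{13} = -0.5657

w_1 = (-3, 3, 4, -4); ‖w_1‖ = 7.0711, so q_1 = (-0.4243, 0.4243, 0.5657, -0.5657).
r_{13} = q_1·w_3 = -0.5657.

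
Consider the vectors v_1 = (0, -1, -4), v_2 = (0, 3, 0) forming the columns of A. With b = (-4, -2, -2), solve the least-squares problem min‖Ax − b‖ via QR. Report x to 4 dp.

x = (0.5000, -0.5000)

v_1 = (0, -1, -4); ‖v_1‖ = 4.1231, so q_1 = (0.0000, -0.2425, -0.9701).
q_1·v_2 = 0.0000·0 + (-0.2425)·3 + (-0.9701)·0 = -0.7276.
u_2 = v_2 + 0.7276·q_1 = (0.0000, 2.8235, -0.7059).
‖u_2‖ = 2.9104, so q_2 = (0.0000, 0.9701, -0.2425).
Qᵀb = (2.4254, -1.4552).
Back-substitute: x_2 = -1.4552/2.9104 = -0.5000.
x_1 = (2.4254 + 0.7276·(-0.5000))/4.1231 = 0.5000.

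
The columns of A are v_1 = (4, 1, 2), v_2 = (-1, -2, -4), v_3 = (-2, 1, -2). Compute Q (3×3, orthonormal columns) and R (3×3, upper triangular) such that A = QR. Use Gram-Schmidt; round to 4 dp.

v_1 = (4, 1, 2); ‖v_1‖ = 4.5826, so e_1 = (0.8729, 0.2182, 0.4364).
e_1·v_2 = 0.8729·(-1) + 0.2182·(-2) + 0.4364·(-4) = -3.0551.
u_2 = v_2 + 3.0551·e_1 = (1.6667, -1.3333, -2.6667).
‖u_2‖ = 3.4157, so e_2 = (0.4880, -0.3904, -0.7807).
e_1·v_3 = 0.8729·(-2) + 0.2182·1 + 0.4364·(-2) = -2.4004; e_2·v_3 = 0.4880·(-2) + (-0.3904)·1 + (-0.7807)·(-2) = 0.1952.
u_3 = v_3 + 2.4004·e_1 − 0.1952·e_2 = (0.0000, 1.6000, -0.8000).
‖u_3‖ = 1.7889, so e_3 = (0.0000, 0.8944, -0.4472).

Q = [[0.8729, 0.4880, 0.0000], [0.2182, -0.3904, 0.8944], [0.4364, -0.7807, -0.4472]], R = [[4.5826, -3.0551, -2.4004], [0.0000, 3.4157, 0.1952], [0.0000, 0.0000, 1.7889]]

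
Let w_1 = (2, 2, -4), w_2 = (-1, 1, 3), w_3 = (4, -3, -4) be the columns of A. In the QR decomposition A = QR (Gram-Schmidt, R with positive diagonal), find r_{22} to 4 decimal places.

w_1 = (2, 2, -4); ‖w_1‖ = 4.8990, so q_1 = (0.4082, 0.4082, -0.8165).
q_1·w_2 = 0.4082·(-1) + 0.4082·1 + (-0.8165)·3 = -2.4495.
u_2 = w_2 + 2.4495·q_1 = (0.0000, 2.0000, 1.0000).
r_{22} = ‖u_2‖ = 2.2361.

r_{22} = 2.2361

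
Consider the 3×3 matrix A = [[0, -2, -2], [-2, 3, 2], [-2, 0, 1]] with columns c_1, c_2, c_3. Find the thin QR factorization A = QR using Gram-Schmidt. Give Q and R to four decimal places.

Q = [[0.0000, -0.6860, -0.7276], [-0.7071, 0.5145, -0.4851], [-0.7071, -0.5145, 0.4851]], R = [[2.8284, -2.1213, -2.1213], [0.0000, 2.9155, 1.8865], [0.0000, 0.0000, 0.9701]]

c_1 = (0, -2, -2); ‖c_1‖ = 2.8284, so e_1 = (0.0000, -0.7071, -0.7071).
e_1·c_2 = 0.0000·(-2) + (-0.7071)·3 + (-0.7071)·0 = -2.1213.
u_2 = c_2 + 2.1213·e_1 = (-2.0000, 1.5000, -1.5000).
‖u_2‖ = 2.9155, so e_2 = (-0.6860, 0.5145, -0.5145).
e_1·c_3 = 0.0000·(-2) + (-0.7071)·2 + (-0.7071)·1 = -2.1213; e_2·c_3 = (-0.6860)·(-2) + 0.5145·2 + (-0.5145)·1 = 1.8865.
u_3 = c_3 + 2.1213·e_1 − 1.8865·e_2 = (-0.7059, -0.4706, 0.4706).
‖u_3‖ = 0.9701, so e_3 = (-0.7276, -0.4851, 0.4851).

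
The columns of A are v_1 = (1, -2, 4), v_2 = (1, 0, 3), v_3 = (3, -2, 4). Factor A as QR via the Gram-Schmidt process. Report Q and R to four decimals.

Q = [[0.2182, 0.2726, 0.9370], [-0.4364, 0.8861, -0.1562], [0.8729, 0.3749, -0.3123]], R = [[4.5826, 2.8368, 5.0190], [0.0000, 1.3973, 0.5453], [0.0000, 0.0000, 1.8741]]

e_1 = v_1/‖v_1‖ = (1, -2, 4)/4.5826 = (0.2182, -0.4364, 0.8729).
r_{12} = e_1·v_2 = 2.8368.
u_2 = v_2 − 2.8368·e_1 = (0.3810, 1.2381, 0.5238).
‖u_2‖ = 1.3973, so e_2 = (0.2726, 0.8861, 0.3749).
r_{13} = e_1·v_3 = 5.0190; r_{23} = e_2·v_3 = 0.5453.
u_3 = v_3 − 5.0190·e_1 − 0.5453·e_2 = (1.7561, -0.2927, -0.5854).
‖u_3‖ = 1.8741, so e_3 = (0.9370, -0.1562, -0.3123).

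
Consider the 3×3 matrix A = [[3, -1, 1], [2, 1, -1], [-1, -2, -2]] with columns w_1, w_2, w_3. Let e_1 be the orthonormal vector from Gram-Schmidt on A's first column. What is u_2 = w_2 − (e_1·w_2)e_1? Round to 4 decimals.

w_1 = (3, 2, -1); ‖w_1‖ = 3.7417, so e_1 = (0.8018, 0.5345, -0.2673).
e_1·w_2 = 0.8018·(-1) + 0.5345·1 + (-0.2673)·(-2) = 0.2673.
u_2 = w_2 − 0.2673·e_1 = (-1.2143, 0.8571, -1.9286).

u_2 = (-1.2143, 0.8571, -1.9286)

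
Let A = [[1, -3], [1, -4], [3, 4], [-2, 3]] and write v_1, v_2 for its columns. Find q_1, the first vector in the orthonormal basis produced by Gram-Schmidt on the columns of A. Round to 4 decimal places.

v_1 = (1, 1, 3, -2); ‖v_1‖ = 3.8730, so q_1 = (0.2582, 0.2582, 0.7746, -0.5164).

q_1 = (0.2582, 0.2582, 0.7746, -0.5164)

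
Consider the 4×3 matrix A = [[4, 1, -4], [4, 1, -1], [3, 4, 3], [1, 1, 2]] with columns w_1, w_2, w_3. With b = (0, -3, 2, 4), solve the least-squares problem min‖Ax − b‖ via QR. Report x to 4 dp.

w_1 = (4, 4, 3, 1); ‖w_1‖ = 6.4807, so q_1 = (0.6172, 0.6172, 0.4629, 0.1543).
q_1·w_2 = 0.6172·1 + 0.6172·1 + 0.4629·4 + 0.1543·1 = 3.2404.
u_2 = w_2 − 3.2404·q_1 = (-1.0000, -1.0000, 2.5000, 0.5000).
‖u_2‖ = 2.9155, so q_2 = (-0.3430, -0.3430, 0.8575, 0.1715).
q_1·w_3 = 0.6172·(-4) + 0.6172·(-1) + 0.4629·3 + 0.1543·2 = -1.3887; q_2·w_3 = (-0.3430)·(-4) + (-0.3430)·(-1) + 0.8575·3 + 0.1715·2 = 4.6305.
u_3 = w_3 + 1.3887·q_1 − 4.6305·q_2 = (-1.5546, 1.4454, -0.3277, 1.4202).
‖u_3‖ = 2.5749, so q_3 = (-0.6038, 0.5613, -0.1273, 0.5515).
Qᵀb = (-0.3086, 3.4300, 0.2676).
Back-substitute: x_3 = 0.2676/2.5749 = 0.1039.
x_2 = (3.4300 − 4.6305·0.1039)/2.9155 = 1.0114.
x_1 = (-0.3086 − 3.2404·1.0114 + 1.3887·0.1039)/6.4807 = -0.5311.

x = (-0.5311, 1.0114, 0.1039)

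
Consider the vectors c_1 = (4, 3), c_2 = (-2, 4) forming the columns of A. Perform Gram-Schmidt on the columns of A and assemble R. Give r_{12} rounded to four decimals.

c_1 = (4, 3); ‖c_1‖ = 5.0000, so e_1 = (0.8000, 0.6000).
r_{12} = e_1·c_2 = 0.8000.

r_{12} = 0.8000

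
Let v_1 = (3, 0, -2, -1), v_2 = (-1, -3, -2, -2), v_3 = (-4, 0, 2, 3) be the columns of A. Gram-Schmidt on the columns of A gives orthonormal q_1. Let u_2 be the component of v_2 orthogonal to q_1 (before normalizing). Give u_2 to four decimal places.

u_2 = (-1.6429, -3.0000, -1.5714, -1.7857)

v_1 = (3, 0, -2, -1); ‖v_1‖ = 3.7417, so q_1 = (0.8018, 0.0000, -0.5345, -0.2673).
q_1·v_2 = 0.8018·(-1) + 0.0000·(-3) + (-0.5345)·(-2) + (-0.2673)·(-2) = 0.8018.
u_2 = v_2 − 0.8018·q_1 = (-1.6429, -3.0000, -1.5714, -1.7857).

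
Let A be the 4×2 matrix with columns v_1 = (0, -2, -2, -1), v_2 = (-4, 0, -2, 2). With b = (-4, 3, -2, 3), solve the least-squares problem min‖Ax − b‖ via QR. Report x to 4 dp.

x = (-0.8113, 1.1509)

v_1 = (0, -2, -2, -1); ‖v_1‖ = 3.0000, so q_1 = (0.0000, -0.6667, -0.6667, -0.3333).
q_1·v_2 = 0.0000·(-4) + (-0.6667)·0 + (-0.6667)·(-2) + (-0.3333)·2 = 0.6667.
u_2 = v_2 − 0.6667·q_1 = (-4.0000, 0.4444, -1.5556, 2.2222).
‖u_2‖ = 4.8534, so q_2 = (-0.8242, 0.0916, -0.3205, 0.4579).
Qᵀb = (-1.6667, 5.5860).
Back-substitute: x_2 = 5.5860/4.8534 = 1.1509.
x_1 = (-1.6667 − 0.6667·1.1509)/3.0000 = -0.8113.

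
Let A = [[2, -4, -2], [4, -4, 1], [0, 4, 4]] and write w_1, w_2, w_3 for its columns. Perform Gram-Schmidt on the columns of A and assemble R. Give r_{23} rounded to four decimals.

r_{23} = 4.5644

q_1 = w_1/‖w_1‖ = (2, 4, 0)/4.4721 = (0.4472, 0.8944, 0.0000).
r_{12} = q_1·w_2 = -5.3666.
u_2 = w_2 + 5.3666·q_1 = (-1.6000, 0.8000, 4.0000).
‖u_2‖ = 4.3818, so q_2 = (-0.3651, 0.1826, 0.9129).
r_{23} = q_2·w_3 = 4.5644.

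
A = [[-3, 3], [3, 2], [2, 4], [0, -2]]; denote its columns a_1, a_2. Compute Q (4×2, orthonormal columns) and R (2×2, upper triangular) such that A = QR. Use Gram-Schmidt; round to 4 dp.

a_1 = (-3, 3, 2, 0); ‖a_1‖ = 4.6904, so e_1 = (-0.6396, 0.6396, 0.4264, 0.0000).
e_1·a_2 = (-0.6396)·3 + 0.6396·2 + 0.4264·4 + 0.0000·(-2) = 1.0660.
u_2 = a_2 − 1.0660·e_1 = (3.6818, 1.3182, 3.5455, -2.0000).
‖u_2‖ = 5.6448, so e_2 = (0.6523, 0.2335, 0.6281, -0.3543).

Q = [[-0.6396, 0.6523], [0.6396, 0.2335], [0.4264, 0.6281], [0.0000, -0.3543]], R = [[4.6904, 1.0660], [0.0000, 5.6448]]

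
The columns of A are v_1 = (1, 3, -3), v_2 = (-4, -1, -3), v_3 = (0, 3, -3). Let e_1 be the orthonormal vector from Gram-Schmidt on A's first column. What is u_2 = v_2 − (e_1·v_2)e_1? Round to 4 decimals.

u_2 = (-4.1053, -1.3158, -2.6842)

v_1 = (1, 3, -3); ‖v_1‖ = 4.3589, so e_1 = (0.2294, 0.6882, -0.6882).
e_1·v_2 = 0.2294·(-4) + 0.6882·(-1) + (-0.6882)·(-3) = 0.4588.
u_2 = v_2 − 0.4588·e_1 = (-4.1053, -1.3158, -2.6842).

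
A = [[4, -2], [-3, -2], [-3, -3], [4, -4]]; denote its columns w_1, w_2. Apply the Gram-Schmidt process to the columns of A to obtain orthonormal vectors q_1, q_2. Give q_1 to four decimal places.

w_1 = (4, -3, -3, 4); ‖w_1‖ = 7.0711, so q_1 = (0.5657, -0.4243, -0.4243, 0.5657).

q_1 = (0.5657, -0.4243, -0.4243, 0.5657)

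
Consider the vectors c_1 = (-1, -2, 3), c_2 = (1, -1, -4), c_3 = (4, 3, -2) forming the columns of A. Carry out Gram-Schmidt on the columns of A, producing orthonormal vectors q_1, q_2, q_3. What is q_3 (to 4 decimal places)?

q_3 = (0.9611, -0.0874, 0.2621)

c_1 = (-1, -2, 3); ‖c_1‖ = 3.7417, so q_1 = (-0.2673, -0.5345, 0.8018).
q_1·c_2 = (-0.2673)·1 + (-0.5345)·(-1) + 0.8018·(-4) = -2.9399.
u_2 = c_2 + 2.9399·q_1 = (0.2143, -2.5714, -1.6429).
‖u_2‖ = 3.0589, so q_2 = (0.0701, -0.8406, -0.5371).
q_1·c_3 = (-0.2673)·4 + (-0.5345)·3 + 0.8018·(-2) = -4.2762; q_2·c_3 = 0.0701·4 + (-0.8406)·3 + (-0.5371)·(-2) = -1.1675.
u_3 = c_3 + 4.2762·q_1 + 1.1675·q_2 = (2.9389, -0.2672, 0.8015).
‖u_3‖ = 3.0580, so q_3 = (0.9611, -0.0874, 0.2621).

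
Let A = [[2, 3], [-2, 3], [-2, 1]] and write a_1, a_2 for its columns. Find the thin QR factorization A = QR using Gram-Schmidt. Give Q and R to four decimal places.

Q = [[0.5774, 0.7715], [-0.5774, 0.6172], [-0.5774, 0.1543]], R = [[3.4641, -0.5774], [0.0000, 4.3205]]

e_1 = a_1/‖a_1‖ = (2, -2, -2)/3.4641 = (0.5774, -0.5774, -0.5774).
r_{12} = e_1·a_2 = -0.5774.
u_2 = a_2 + 0.5774·e_1 = (3.3333, 2.6667, 0.6667).
‖u_2‖ = 4.3205, so e_2 = (0.7715, 0.6172, 0.1543).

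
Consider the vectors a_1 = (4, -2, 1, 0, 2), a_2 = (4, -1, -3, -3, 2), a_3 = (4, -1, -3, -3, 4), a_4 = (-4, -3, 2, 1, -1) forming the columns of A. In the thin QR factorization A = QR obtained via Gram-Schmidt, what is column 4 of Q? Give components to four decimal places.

e_1 = a_1/‖a_1‖ = (4, -2, 1, 0, 2)/5.0000 = (0.8000, -0.4000, 0.2000, 0.0000, 0.4000).
r_{12} = e_1·a_2 = 3.8000.
u_2 = a_2 − 3.8000·e_1 = (0.9600, 0.5200, -3.7600, -3.0000, 0.4800).
‖u_2‖ = 4.9558, so e_2 = (0.1937, 0.1049, -0.7587, -0.6054, 0.0969).
r_{13} = e_1·a_3 = 4.6000; r_{23} = e_2·a_3 = 5.1495.
u_3 = a_3 − 4.6000·e_1 − 5.1495·e_2 = (-0.6775, 0.2997, -0.0130, 0.1173, 1.6612).
‖u_3‖ = 1.8228, so e_3 = (-0.3717, 0.1644, -0.0071, 0.0643, 0.9114).
r_{14} = e_1·a_4 = -2.0000; r_{24} = e_2·a_4 = -3.3093; r_{34} = e_3·a_4 = 0.1322.
u_4 = a_4 + 2.0000·e_1 + 3.3093·e_2 − 0.1322·e_3 = (-1.7098, -3.4745, -0.1098, -1.0118, 0.0000).
‖u_4‖ = 4.0039, so e_4 = (-0.4270, -0.8678, -0.0274, -0.2527, 0.0000).

e_4 = (-0.4270, -0.8678, -0.0274, -0.2527, 0.0000)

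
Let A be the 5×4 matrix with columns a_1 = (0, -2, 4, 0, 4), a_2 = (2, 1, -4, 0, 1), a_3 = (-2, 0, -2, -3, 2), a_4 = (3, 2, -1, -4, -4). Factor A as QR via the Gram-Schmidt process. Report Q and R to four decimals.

e_1 = a_1/‖a_1‖ = (0, -2, 4, 0, 4)/6.0000 = (0.0000, -0.3333, 0.6667, 0.0000, 0.6667).
r_{12} = e_1·a_2 = -2.3333.
u_2 = a_2 + 2.3333·e_1 = (2.0000, 0.2222, -2.4444, 0.0000, 2.5556).
‖u_2‖ = 4.0689, so e_2 = (0.4915, 0.0546, -0.6008, 0.0000, 0.6281).
r_{13} = e_1·a_3 = 0.0000; r_{23} = e_2·a_3 = 1.4746.
u_3 = a_3 + 0.0000·e_1 − 1.4746·e_2 = (-2.7248, -0.0805, -1.1141, -3.0000, 1.0738).
‖u_3‖ = 4.3388, so e_3 = (-0.6280, -0.0186, -0.2568, -0.6914, 0.2475).
r_{14} = e_1·a_4 = -4.0000; r_{24} = e_2·a_4 = -0.3277; r_{34} = e_3·a_4 = 0.1114.
u_4 = a_4 + 4.0000·e_1 + 0.3277·e_2 − 0.1114·e_3 = (3.2310, 0.6866, 1.4984, -3.9230, -1.1551).
‖u_4‖ = 5.4663, so e_4 = (0.5911, 0.1256, 0.2741, -0.7177, -0.2113).

Q = [[0.0000, 0.4915, -0.6280, 0.5911], [-0.3333, 0.0546, -0.0186, 0.1256], [0.6667, -0.6008, -0.2568, 0.2741], [0.0000, 0.0000, -0.6914, -0.7177], [0.6667, 0.6281, 0.2475, -0.2113]], R = [[6.0000, -2.3333, 0.0000, -4.0000], [0.0000, 4.0689, 1.4746, -0.3277], [0.0000, 0.0000, 4.3388, 0.1114], [0.0000, 0.0000, 0.0000, 5.4663]]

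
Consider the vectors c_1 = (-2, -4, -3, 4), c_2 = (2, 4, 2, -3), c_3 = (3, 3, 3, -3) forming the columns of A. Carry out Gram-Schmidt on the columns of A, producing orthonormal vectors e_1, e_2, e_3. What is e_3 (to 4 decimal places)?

e_3 = (0.8396, -0.3457, 0.2963, 0.2963)

c_1 = (-2, -4, -3, 4); ‖c_1‖ = 6.7082, so e_1 = (-0.2981, -0.5963, -0.4472, 0.5963).
e_1·c_2 = (-0.2981)·2 + (-0.5963)·4 + (-0.4472)·2 + 0.5963·(-3) = -5.6647.
u_2 = c_2 + 5.6647·e_1 = (0.3111, 0.6222, -0.5333, 0.3778).
‖u_2‖ = 0.9545, so e_2 = (0.3259, 0.6519, -0.5587, 0.3958).
e_1·c_3 = (-0.2981)·3 + (-0.5963)·3 + (-0.4472)·3 + 0.5963·(-3) = -5.8138; e_2·c_3 = 0.3259·3 + 0.6519·3 + (-0.5587)·3 + 0.3958·(-3) = 0.0698.
u_3 = c_3 + 5.8138·e_1 − 0.0698·e_2 = (1.2439, -0.5122, 0.4390, 0.4390).
‖u_3‖ = 1.4816, so e_3 = (0.8396, -0.3457, 0.2963, 0.2963).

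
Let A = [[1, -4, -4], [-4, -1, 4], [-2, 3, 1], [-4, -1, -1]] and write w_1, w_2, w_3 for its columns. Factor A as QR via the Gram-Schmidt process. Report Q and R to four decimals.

Q = [[0.1644, -0.7609, -0.3188], [-0.6576, -0.2345, 0.6660], [-0.3288, 0.5577, -0.3871], [-0.6576, -0.2345, -0.5522]], R = [[6.0828, -0.3288, -2.9592], [0.0000, 5.1857, 2.8978], [0.0000, 0.0000, 4.1044]]

w_1 = (1, -4, -2, -4); ‖w_1‖ = 6.0828, so e_1 = (0.1644, -0.6576, -0.3288, -0.6576).
e_1·w_2 = 0.1644·(-4) + (-0.6576)·(-1) + (-0.3288)·3 + (-0.6576)·(-1) = -0.3288.
u_2 = w_2 + 0.3288·e_1 = (-3.9459, -1.2162, 2.8919, -1.2162).
‖u_2‖ = 5.1857, so e_2 = (-0.7609, -0.2345, 0.5577, -0.2345).
e_1·w_3 = 0.1644·(-4) + (-0.6576)·4 + (-0.3288)·1 + (-0.6576)·(-1) = -2.9592; e_2·w_3 = (-0.7609)·(-4) + (-0.2345)·4 + 0.5577·1 + (-0.2345)·(-1) = 2.8978.
u_3 = w_3 + 2.9592·e_1 − 2.8978·e_2 = (-1.3085, 2.7337, -1.5889, -2.2663).
‖u_3‖ = 4.1044, so e_3 = (-0.3188, 0.6660, -0.3871, -0.5522).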